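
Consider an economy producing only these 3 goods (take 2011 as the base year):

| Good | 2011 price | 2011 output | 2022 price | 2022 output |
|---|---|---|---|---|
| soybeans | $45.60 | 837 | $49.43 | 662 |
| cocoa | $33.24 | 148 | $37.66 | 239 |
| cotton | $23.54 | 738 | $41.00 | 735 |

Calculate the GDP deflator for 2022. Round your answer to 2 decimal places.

Nominal GDP 2022 = 49.43·662 + 37.66·239 + 41.00·735 = 71858.40.
Real GDP 2022 (at 2011 prices) = 45.60·662 + 33.24·239 + 23.54·735 = 55433.46.
Deflator = Nominal/Real × 100 = 71858.40/55433.46 × 100 = 129.630.

129.63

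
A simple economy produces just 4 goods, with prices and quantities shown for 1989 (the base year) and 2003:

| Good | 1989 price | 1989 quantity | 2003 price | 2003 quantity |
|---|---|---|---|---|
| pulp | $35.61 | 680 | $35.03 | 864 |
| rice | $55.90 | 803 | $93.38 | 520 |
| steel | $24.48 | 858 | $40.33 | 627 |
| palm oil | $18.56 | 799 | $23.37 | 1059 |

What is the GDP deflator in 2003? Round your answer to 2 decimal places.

Nominal GDP 2003 = 35.03·864 + 93.38·520 + 40.33·627 + 23.37·1059 = 128859.26.
Real GDP 2003 (at 1989 prices) = 35.61·864 + 55.90·520 + 24.48·627 + 18.56·1059 = 94839.04.
Deflator = Nominal/Real × 100 = 128859.26/94839.04 × 100 = 135.872.

135.87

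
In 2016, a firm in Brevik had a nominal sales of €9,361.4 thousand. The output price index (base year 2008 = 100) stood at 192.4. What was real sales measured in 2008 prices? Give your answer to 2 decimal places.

€4,865.59 thousand

Real sales = Nominal / (output price index/100) = 9361.4 / 1.924 = 4865.59.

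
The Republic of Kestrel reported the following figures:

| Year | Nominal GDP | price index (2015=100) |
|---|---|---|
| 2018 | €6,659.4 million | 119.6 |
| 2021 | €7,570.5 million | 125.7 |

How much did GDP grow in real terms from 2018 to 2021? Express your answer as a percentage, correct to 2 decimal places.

8.16%

Real GDP 2018 = 6659.4 / 1.196 = 5568.06.
Real GDP 2021 = 7570.5 / 1.257 = 6022.67.
Real growth = 6022.67 / 5568.06 − 1 = 0.0816.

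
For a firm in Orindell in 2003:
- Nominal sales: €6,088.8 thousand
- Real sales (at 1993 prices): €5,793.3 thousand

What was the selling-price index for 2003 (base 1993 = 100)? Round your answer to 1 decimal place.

selling-price index = (Nominal / Real) × 100 = 6088.8 / 5793.3 × 100 = 105.10.

105.1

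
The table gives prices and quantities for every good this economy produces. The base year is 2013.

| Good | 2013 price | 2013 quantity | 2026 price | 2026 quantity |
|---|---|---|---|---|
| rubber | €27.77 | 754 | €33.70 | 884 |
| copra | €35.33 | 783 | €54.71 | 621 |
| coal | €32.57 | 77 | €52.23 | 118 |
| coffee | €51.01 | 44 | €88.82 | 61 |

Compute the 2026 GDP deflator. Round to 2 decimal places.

140.98

Nominal GDP 2026 = 33.70·884 + 54.71·621 + 52.23·118 + 88.82·61 = 75346.87.
Real GDP 2026 (at 2013 prices) = 27.77·884 + 35.33·621 + 32.57·118 + 51.01·61 = 53443.48.
Deflator = Nominal/Real × 100 = 75346.87/53443.48 × 100 = 140.984.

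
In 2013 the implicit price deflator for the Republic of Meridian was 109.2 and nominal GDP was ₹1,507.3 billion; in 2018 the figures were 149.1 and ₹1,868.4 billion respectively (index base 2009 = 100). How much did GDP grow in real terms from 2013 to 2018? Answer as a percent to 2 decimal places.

-9.21%

Deflate each year: 2013 → 1507.3/1.092 = 1380.31; 2018 → 1868.4/1.491 = 1253.12.
So real GDP changed by 1253.12/1380.31 − 1 = -0.0921, i.e. -9.21%.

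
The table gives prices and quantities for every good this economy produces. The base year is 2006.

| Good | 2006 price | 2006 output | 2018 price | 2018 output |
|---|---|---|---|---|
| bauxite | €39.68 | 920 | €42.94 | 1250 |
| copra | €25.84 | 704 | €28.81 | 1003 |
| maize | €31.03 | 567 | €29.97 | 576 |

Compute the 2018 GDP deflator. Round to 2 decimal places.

Nominal GDP 2018 = 42.94·1250 + 28.81·1003 + 29.97·576 = 99834.15.
Real GDP 2018 (at 2006 prices) = 39.68·1250 + 25.84·1003 + 31.03·576 = 93390.80.
Deflator = Nominal/Real × 100 = 99834.15/93390.80 × 100 = 106.899.

106.90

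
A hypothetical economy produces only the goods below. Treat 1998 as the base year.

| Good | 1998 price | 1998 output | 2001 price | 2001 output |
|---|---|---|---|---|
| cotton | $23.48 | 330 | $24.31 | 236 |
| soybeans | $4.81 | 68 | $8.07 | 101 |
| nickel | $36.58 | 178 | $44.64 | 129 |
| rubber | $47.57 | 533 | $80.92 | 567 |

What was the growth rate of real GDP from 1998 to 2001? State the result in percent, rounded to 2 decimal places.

Real GDP 1998 = Nominal GDP 1998 = 23.48·330 + 4.81·68 + 36.58·178 + 47.57·533 = 39941.53.
Real GDP 2001 (at 1998 prices) = 23.48·236 + 4.81·101 + 36.58·129 + 47.57·567 = 37718.10.
Real growth = 37718.10/39941.53 − 1 = -0.0557.

-5.57%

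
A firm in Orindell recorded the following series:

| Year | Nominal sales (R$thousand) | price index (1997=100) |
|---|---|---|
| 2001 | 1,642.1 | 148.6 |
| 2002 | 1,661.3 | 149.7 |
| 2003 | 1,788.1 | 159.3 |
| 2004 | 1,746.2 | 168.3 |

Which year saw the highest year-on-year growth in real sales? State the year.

2002: real = 1661.3/1.497 = 1109.75; growth vs 2001 (1105.05) = 0.43%.
2003: real = 1788.1/1.593 = 1122.47; growth vs 2002 (1109.75) = 1.15%.
2004: real = 1746.2/1.683 = 1037.55; growth vs 2003 (1122.47) = -7.57%.

2003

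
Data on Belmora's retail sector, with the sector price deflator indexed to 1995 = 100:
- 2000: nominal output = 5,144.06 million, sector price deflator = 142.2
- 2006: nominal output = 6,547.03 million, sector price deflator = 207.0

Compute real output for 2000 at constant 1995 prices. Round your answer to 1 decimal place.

3,617.5 million

Real output = Nominal / (sector price deflator/100) = 5144.06 / 1.422 = 3617.48.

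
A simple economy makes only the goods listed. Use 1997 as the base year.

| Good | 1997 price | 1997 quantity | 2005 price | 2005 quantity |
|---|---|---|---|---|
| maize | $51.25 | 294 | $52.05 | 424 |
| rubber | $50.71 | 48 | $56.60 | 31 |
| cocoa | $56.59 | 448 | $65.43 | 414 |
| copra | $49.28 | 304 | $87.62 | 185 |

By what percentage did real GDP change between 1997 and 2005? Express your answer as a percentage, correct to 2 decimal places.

Real GDP 1997 = Nominal GDP 1997 = 51.25·294 + 50.71·48 + 56.59·448 + 49.28·304 = 57835.02.
Real GDP 2005 (at 1997 prices) = 51.25·424 + 50.71·31 + 56.59·414 + 49.28·185 = 55847.07.
Real growth = 55847.07/57835.02 − 1 = -0.0344.

-3.44%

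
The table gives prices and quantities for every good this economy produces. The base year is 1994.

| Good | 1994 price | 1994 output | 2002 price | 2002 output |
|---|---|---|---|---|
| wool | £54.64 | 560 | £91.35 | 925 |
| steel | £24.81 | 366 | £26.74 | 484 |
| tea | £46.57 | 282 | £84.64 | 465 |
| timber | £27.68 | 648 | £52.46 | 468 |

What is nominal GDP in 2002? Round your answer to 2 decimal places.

Nominal GDP 2002 = Σ (p_2002 × q_2002) = 91.35·925 + 26.74·484 + 84.64·465 + 52.46·468 = 161349.79.

£161349.79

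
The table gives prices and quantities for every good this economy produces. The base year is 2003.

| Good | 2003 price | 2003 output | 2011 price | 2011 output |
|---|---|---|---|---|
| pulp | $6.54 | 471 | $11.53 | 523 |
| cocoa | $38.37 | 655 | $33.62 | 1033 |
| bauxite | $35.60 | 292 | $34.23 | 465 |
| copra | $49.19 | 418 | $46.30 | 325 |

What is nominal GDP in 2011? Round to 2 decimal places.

Nominal GDP 2011 = Σ (p_2011 × q_2011) = 11.53·523 + 33.62·1033 + 34.23·465 + 46.30·325 = 71724.10.

$71724.10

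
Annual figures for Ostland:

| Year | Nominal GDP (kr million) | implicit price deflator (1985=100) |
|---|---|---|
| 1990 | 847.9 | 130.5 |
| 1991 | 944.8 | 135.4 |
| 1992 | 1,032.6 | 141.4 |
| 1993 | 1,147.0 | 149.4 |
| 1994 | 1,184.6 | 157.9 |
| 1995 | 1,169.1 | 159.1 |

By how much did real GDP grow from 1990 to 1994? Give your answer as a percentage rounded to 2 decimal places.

15.47%

Real GDP 1990 = 847.9/1.305 = 649.73.
Real GDP 1994 = 1184.6/1.579 = 750.22.
Change = 750.22/649.73 − 1 = 0.1547.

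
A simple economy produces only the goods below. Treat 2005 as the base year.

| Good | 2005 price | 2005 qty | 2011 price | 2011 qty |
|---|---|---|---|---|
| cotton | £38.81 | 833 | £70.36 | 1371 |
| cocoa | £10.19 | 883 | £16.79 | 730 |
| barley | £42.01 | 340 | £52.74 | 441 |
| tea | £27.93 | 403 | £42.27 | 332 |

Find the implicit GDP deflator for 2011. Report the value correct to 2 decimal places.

165.09

Nominal GDP 2011 = 70.36·1371 + 16.79·730 + 52.74·441 + 42.27·332 = 146012.24.
Real GDP 2011 (at 2005 prices) = 38.81·1371 + 10.19·730 + 42.01·441 + 27.93·332 = 88446.38.
Deflator = Nominal/Real × 100 = 146012.24/88446.38 × 100 = 165.086.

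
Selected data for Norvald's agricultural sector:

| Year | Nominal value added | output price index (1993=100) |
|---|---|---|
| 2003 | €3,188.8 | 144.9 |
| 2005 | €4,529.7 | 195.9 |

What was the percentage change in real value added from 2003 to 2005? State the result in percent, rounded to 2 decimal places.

5.07%

Real value added 2003 = 3188.8 / 1.449 = 2200.69.
Real value added 2005 = 4529.7 / 1.959 = 2312.25.
Real growth = 2312.25 / 2200.69 − 1 = 0.0507.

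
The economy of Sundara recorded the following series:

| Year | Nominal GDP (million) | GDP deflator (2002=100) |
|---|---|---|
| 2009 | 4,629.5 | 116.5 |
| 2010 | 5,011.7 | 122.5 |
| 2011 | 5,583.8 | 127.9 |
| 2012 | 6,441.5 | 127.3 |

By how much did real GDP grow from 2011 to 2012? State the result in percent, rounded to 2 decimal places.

Real GDP 2011 = 5583.8/1.279 = 4365.75.
Real GDP 2012 = 6441.5/1.273 = 5060.09.
Change = 5060.09/4365.75 − 1 = 0.1590.

15.90%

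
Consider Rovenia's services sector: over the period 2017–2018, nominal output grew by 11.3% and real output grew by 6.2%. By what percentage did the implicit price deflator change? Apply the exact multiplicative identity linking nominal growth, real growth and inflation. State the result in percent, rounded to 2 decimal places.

(1 + g_nom) = (1 + g_real)(1 + π), so π = 1.1130 / 1.0620 − 1 = 0.04802.

4.80%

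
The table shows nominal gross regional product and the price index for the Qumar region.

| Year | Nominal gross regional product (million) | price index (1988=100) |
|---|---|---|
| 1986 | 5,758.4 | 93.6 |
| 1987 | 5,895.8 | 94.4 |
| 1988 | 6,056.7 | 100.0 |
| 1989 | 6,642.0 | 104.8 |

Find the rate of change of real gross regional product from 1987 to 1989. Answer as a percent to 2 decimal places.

Real gross regional product 1987 = 5895.8/0.944 = 6245.55.
Real gross regional product 1989 = 6642.0/1.048 = 6337.79.
Change = 6337.79/6245.55 − 1 = 0.0148.

1.48%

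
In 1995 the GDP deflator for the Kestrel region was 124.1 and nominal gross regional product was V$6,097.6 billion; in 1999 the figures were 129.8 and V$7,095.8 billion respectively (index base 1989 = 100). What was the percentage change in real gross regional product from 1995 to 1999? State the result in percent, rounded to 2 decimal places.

11.26%

Real gross regional product 1995 = 6097.6 / 1.241 = 4913.46.
Real gross regional product 1999 = 7095.8 / 1.298 = 5466.72.
Real growth = 5466.72 / 4913.46 − 1 = 0.1126.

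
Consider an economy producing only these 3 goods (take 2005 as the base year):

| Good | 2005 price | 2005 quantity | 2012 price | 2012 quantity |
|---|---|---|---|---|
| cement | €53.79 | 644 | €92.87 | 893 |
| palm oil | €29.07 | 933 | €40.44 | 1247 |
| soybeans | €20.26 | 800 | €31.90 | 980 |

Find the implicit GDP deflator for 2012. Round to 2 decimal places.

Nominal GDP 2012 = 92.87·893 + 40.44·1247 + 31.90·980 = 164623.59.
Real GDP 2012 (at 2005 prices) = 53.79·893 + 29.07·1247 + 20.26·980 = 104139.56.
Deflator = Nominal/Real × 100 = 164623.59/104139.56 × 100 = 158.080.

158.08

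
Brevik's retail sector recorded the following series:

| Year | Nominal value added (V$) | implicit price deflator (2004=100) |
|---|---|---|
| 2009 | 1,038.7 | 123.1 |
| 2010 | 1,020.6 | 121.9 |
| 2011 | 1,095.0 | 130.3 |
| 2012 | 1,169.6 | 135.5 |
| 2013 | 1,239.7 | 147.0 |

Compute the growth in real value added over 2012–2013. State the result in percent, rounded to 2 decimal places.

-2.30%

Real value added 2012 = 1169.6/1.355 = 863.17.
Real value added 2013 = 1239.7/1.470 = 843.33.
Change = 843.33/863.17 − 1 = -0.0230.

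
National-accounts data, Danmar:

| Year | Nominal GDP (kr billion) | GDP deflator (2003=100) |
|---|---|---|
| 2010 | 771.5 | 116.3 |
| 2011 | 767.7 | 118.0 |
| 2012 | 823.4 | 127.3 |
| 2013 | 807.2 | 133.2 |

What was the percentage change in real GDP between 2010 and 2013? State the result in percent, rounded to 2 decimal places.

Real GDP 2010 = 771.5/1.163 = 663.37.
Real GDP 2013 = 807.2/1.332 = 606.01.
Change = 606.01/663.37 − 1 = -0.0865.

-8.65%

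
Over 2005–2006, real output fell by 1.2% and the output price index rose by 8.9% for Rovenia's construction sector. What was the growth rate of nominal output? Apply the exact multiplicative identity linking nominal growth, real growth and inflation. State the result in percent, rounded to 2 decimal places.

7.59%

(1 + g_nom) = (1 + g_real)(1 + π) = 0.9880 × 1.0890 = 1.07593.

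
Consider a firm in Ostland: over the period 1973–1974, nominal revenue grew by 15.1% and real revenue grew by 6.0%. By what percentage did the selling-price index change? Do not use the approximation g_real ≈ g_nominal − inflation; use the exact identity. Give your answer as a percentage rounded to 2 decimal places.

(1 + g_nom) = (1 + g_real)(1 + π), so π = 1.1510 / 1.0600 − 1 = 0.08585.

8.58%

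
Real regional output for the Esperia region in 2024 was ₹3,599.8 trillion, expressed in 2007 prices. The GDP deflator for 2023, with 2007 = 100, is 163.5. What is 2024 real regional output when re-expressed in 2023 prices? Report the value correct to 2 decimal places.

₹5,885.67 trillion

Real regional output in 2023 prices = Real regional output in 2007 prices × (P_2023/P_2007) = 3599.8 × 1.635 = 5885.67.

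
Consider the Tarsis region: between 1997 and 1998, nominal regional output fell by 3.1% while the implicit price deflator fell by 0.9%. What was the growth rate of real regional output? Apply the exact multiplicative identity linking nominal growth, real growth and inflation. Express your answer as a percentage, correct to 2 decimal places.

-2.22%

(1 + g_nom) = (1 + g_real)(1 + π), so g_real = 0.9690 / 0.9910 − 1 = -0.02220.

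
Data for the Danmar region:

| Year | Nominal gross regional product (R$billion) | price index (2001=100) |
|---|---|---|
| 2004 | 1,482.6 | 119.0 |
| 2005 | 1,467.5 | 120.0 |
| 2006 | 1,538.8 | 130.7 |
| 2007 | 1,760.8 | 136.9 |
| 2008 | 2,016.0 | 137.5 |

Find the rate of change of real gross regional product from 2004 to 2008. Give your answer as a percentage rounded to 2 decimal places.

17.68%

Real gross regional product 2004 = 1482.6/1.190 = 1245.88.
Real gross regional product 2008 = 2016.0/1.375 = 1466.18.
Change = 1466.18/1245.88 − 1 = 0.1768.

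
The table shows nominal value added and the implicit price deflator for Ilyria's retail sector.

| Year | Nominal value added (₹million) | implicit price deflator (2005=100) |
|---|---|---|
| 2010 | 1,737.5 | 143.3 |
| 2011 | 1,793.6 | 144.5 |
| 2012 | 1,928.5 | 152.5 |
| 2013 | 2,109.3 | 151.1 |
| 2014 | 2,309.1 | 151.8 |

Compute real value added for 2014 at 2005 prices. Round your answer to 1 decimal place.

₹1,521.1 million

Real value added 2014 = 2309.1 / 1.518 = 1521.15.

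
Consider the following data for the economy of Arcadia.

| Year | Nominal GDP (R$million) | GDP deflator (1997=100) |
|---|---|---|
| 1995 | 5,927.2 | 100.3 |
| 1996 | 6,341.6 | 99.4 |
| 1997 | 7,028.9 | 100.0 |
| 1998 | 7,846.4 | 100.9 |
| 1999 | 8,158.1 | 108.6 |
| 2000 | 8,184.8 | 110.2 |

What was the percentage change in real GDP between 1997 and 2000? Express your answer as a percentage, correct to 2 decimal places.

5.67%

Real GDP 1997 = 7028.9/1.000 = 7028.90.
Real GDP 2000 = 8184.8/1.102 = 7427.22.
Change = 7427.22/7028.90 − 1 = 0.0567.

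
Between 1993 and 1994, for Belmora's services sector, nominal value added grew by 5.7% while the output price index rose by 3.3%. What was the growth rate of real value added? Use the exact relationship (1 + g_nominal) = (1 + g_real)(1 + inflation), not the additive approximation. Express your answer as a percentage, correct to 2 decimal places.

(1 + g_nom) = (1 + g_real)(1 + π), so g_real = 1.0570 / 1.0330 − 1 = 0.02323.

2.32%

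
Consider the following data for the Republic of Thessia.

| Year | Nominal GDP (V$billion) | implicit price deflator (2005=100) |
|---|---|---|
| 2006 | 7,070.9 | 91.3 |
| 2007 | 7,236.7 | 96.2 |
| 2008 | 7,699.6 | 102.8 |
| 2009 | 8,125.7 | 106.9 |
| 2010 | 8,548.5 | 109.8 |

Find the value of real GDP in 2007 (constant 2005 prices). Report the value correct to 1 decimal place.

Real GDP 2007 = 7236.7 / 0.962 = 7522.56.

V$7,522.6 billion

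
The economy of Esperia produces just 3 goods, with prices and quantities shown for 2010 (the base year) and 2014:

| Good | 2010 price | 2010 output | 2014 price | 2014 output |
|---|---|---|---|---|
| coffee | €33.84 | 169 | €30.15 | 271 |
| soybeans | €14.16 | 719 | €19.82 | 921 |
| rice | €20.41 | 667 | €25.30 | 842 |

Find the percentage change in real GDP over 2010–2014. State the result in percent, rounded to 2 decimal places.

Real GDP 2010 = Nominal GDP 2010 = 33.84·169 + 14.16·719 + 20.41·667 = 29513.47.
Real GDP 2014 (at 2010 prices) = 33.84·271 + 14.16·921 + 20.41·842 = 39397.22.
Real growth = 39397.22/29513.47 − 1 = 0.3349.

33.49%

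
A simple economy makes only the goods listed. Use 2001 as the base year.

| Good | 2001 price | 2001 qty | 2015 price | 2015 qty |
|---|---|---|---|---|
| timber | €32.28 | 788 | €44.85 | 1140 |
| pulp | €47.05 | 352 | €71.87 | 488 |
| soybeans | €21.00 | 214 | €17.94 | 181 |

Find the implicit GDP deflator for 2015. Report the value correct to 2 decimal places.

140.73

Nominal GDP 2015 = 44.85·1140 + 71.87·488 + 17.94·181 = 89448.70.
Real GDP 2015 (at 2001 prices) = 32.28·1140 + 47.05·488 + 21.00·181 = 63560.60.
Deflator = Nominal/Real × 100 = 89448.70/63560.60 × 100 = 140.730.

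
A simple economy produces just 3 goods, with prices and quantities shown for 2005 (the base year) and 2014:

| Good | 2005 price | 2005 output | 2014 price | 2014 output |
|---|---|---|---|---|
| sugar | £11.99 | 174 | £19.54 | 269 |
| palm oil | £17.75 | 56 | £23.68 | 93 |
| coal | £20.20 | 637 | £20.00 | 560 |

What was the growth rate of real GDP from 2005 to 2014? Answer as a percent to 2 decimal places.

Real GDP 2005 = Nominal GDP 2005 = 11.99·174 + 17.75·56 + 20.20·637 = 15947.66.
Real GDP 2014 (at 2005 prices) = 11.99·269 + 17.75·93 + 20.20·560 = 16188.06.
Real growth = 16188.06/15947.66 − 1 = 0.0151.

1.51%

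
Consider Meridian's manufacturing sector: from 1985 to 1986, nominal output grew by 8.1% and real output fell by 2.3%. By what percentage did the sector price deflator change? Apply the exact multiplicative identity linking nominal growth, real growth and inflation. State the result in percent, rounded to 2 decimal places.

10.64%

(1 + g_nom) = (1 + g_real)(1 + π), so π = 1.0810 / 0.9770 − 1 = 0.10645.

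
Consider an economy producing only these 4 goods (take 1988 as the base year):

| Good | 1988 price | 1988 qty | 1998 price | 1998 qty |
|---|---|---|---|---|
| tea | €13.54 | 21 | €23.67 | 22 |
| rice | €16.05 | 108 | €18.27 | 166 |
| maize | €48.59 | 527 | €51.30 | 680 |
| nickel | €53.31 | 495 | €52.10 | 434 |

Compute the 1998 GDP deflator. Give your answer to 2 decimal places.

103.23

Nominal GDP 1998 = 23.67·22 + 18.27·166 + 51.30·680 + 52.10·434 = 61048.96.
Real GDP 1998 (at 1988 prices) = 13.54·22 + 16.05·166 + 48.59·680 + 53.31·434 = 59139.92.
Deflator = Nominal/Real × 100 = 61048.96/59139.92 × 100 = 103.228.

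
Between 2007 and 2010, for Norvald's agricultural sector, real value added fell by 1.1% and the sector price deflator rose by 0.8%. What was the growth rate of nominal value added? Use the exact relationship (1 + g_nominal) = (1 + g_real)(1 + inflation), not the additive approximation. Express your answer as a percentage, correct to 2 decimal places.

-0.31%

(1 + g_nom) = (1 + g_real)(1 + π) = 0.9890 × 1.0080 = 0.99691.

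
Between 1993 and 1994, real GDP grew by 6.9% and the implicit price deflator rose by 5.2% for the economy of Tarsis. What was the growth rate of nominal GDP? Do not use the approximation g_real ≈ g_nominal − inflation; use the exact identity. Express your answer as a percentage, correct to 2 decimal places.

(1 + g_nom) = (1 + g_real)(1 + π) = 1.0690 × 1.0520 = 1.12459.

12.46%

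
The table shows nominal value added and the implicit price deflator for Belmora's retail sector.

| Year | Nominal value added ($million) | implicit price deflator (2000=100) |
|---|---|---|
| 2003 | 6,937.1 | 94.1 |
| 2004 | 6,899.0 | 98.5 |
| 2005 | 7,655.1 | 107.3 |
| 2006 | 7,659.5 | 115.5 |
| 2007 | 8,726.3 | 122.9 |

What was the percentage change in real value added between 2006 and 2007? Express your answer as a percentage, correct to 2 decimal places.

7.07%

Real value added 2006 = 7659.5/1.155 = 6631.60.
Real value added 2007 = 8726.3/1.229 = 7100.33.
Change = 7100.33/6631.60 − 1 = 0.0707.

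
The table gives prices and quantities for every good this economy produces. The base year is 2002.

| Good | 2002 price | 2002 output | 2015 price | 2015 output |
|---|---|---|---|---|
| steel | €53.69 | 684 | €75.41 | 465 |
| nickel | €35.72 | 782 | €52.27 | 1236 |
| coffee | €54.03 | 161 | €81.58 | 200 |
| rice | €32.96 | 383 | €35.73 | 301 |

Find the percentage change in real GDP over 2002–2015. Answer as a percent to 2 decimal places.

Real GDP 2002 = Nominal GDP 2002 = 53.69·684 + 35.72·782 + 54.03·161 + 32.96·383 = 85979.51.
Real GDP 2015 (at 2002 prices) = 53.69·465 + 35.72·1236 + 54.03·200 + 32.96·301 = 89842.73.
Real growth = 89842.73/85979.51 − 1 = 0.0449.

4.49%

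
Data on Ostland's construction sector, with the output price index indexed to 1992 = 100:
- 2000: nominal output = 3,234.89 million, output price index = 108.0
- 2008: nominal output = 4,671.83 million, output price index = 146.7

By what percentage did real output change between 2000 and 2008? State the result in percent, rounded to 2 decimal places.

Real output 2000 = 3234.89 / 1.080 = 2995.27.
Real output 2008 = 4671.83 / 1.467 = 3184.61.
Real growth = 3184.61 / 2995.27 − 1 = 0.0632.

6.32%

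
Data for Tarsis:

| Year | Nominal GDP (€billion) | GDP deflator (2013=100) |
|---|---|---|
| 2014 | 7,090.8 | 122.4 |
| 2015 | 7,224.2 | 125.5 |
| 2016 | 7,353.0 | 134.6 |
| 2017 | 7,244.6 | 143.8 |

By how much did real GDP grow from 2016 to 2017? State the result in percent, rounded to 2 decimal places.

-7.78%

Real GDP 2016 = 7353.0/1.346 = 5462.85.
Real GDP 2017 = 7244.6/1.438 = 5037.97.
Change = 5037.97/5462.85 − 1 = -0.0778.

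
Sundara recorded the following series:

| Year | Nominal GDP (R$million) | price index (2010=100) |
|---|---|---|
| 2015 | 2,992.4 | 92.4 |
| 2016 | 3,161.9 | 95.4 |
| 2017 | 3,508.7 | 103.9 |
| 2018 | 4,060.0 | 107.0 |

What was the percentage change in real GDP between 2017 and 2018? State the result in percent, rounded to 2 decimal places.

Real GDP 2017 = 3508.7/1.039 = 3377.00.
Real GDP 2018 = 4060.0/1.070 = 3794.39.
Change = 3794.39/3377.00 − 1 = 0.1236.

12.36%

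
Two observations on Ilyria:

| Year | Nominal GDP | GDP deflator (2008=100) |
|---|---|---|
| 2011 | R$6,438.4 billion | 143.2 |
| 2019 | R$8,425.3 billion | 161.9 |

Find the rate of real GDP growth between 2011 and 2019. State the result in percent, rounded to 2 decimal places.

Real GDP 2011 = 6438.4 / 1.432 = 4496.09.
Real GDP 2019 = 8425.3 / 1.619 = 5204.01.
Real growth = 5204.01 / 4496.09 − 1 = 0.1575.

15.75%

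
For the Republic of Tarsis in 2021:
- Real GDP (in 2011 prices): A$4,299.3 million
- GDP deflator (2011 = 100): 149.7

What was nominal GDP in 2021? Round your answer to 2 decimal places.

A$6,436.05 million

Nominal GDP = Real × (GDP deflator/100) = 4299.3 × 1.497 = 6436.05.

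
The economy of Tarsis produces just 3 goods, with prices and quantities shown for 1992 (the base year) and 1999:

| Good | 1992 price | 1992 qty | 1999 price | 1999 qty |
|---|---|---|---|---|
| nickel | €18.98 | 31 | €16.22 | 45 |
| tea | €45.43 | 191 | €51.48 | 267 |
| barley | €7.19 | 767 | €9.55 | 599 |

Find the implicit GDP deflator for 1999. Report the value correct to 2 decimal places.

116.80

Nominal GDP 1999 = 16.22·45 + 51.48·267 + 9.55·599 = 20195.51.
Real GDP 1999 (at 1992 prices) = 18.98·45 + 45.43·267 + 7.19·599 = 17290.72.
Deflator = Nominal/Real × 100 = 20195.51/17290.72 × 100 = 116.800.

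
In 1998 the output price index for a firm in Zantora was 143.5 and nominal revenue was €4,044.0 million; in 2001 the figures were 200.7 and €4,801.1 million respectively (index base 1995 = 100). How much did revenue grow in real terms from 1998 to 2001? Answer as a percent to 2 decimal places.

Real revenue 1998 = 4044.0 / 1.435 = 2818.12.
Real revenue 2001 = 4801.1 / 2.007 = 2392.18.
Real growth = 2392.18 / 2818.12 − 1 = -0.1511.

-15.11%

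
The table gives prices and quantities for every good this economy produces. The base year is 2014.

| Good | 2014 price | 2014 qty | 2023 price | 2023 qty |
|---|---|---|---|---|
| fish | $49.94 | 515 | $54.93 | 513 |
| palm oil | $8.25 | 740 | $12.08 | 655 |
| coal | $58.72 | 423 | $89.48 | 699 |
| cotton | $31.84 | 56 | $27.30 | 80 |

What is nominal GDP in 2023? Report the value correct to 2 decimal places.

$100822.01

Nominal GDP 2023 = Σ (p_2023 × q_2023) = 54.93·513 + 12.08·655 + 89.48·699 + 27.30·80 = 100822.01.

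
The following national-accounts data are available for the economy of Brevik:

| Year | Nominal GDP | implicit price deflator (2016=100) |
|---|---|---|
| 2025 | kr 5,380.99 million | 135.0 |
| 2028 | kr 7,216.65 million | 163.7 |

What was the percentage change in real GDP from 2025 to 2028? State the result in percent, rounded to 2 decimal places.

10.60%

Deflate each year: 2025 → 5380.99/1.350 = 3985.92; 2028 → 7216.65/1.637 = 4408.46.
So real GDP changed by 4408.46/3985.92 − 1 = 0.1060, i.e. 10.60%.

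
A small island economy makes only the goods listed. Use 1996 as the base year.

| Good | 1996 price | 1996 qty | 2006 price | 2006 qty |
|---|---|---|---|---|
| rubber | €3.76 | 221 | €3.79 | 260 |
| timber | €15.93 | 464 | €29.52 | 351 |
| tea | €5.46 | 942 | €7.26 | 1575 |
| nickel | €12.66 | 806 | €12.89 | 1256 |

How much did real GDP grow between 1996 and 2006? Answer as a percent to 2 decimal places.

31.82%

Real GDP 1996 = Nominal GDP 1996 = 3.76·221 + 15.93·464 + 5.46·942 + 12.66·806 = 23569.76.
Real GDP 2006 (at 1996 prices) = 3.76·260 + 15.93·351 + 5.46·1575 + 12.66·1256 = 31069.49.
Real growth = 31069.49/23569.76 − 1 = 0.3182.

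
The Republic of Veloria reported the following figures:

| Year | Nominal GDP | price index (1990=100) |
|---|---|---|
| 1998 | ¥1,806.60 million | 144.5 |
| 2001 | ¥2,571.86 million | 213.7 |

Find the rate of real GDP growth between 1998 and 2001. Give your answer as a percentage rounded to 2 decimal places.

-3.74%

Real GDP 1998 = 1806.60 / 1.445 = 1250.24.
Real GDP 2001 = 2571.86 / 2.137 = 1203.49.
Real growth = 1203.49 / 1250.24 − 1 = -0.0374.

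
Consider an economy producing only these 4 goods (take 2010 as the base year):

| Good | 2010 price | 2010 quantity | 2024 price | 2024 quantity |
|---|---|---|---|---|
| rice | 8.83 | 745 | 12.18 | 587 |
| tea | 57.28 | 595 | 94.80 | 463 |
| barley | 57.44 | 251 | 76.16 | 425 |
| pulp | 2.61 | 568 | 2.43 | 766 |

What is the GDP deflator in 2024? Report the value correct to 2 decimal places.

146.73

Nominal GDP 2024 = 12.18·587 + 94.80·463 + 76.16·425 + 2.43·766 = 85271.44.
Real GDP 2024 (at 2010 prices) = 8.83·587 + 57.28·463 + 57.44·425 + 2.61·766 = 58115.11.
Deflator = Nominal/Real × 100 = 85271.44/58115.11 × 100 = 146.729.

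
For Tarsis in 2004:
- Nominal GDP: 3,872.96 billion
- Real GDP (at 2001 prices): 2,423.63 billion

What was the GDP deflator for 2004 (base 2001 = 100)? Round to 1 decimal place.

159.8

GDP deflator = (Nominal / Real) × 100 = 3872.96 / 2423.63 × 100 = 159.80.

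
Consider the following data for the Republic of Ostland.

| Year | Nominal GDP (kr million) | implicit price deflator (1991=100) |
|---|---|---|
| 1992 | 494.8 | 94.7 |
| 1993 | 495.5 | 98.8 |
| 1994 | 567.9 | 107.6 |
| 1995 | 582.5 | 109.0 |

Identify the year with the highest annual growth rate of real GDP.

1994

1993: real = 495.5/0.988 = 501.52; growth vs 1992 (522.49) = -4.01%.
1994: real = 567.9/1.076 = 527.79; growth vs 1993 (501.52) = 5.24%.
1995: real = 582.5/1.090 = 534.40; growth vs 1994 (527.79) = 1.25%.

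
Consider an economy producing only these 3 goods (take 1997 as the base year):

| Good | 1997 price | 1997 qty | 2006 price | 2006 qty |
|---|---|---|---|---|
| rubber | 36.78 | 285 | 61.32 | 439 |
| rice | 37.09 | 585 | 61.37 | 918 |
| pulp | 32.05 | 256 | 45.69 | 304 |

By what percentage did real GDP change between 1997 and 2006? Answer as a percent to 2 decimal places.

Real GDP 1997 = Nominal GDP 1997 = 36.78·285 + 37.09·585 + 32.05·256 = 40384.75.
Real GDP 2006 (at 1997 prices) = 36.78·439 + 37.09·918 + 32.05·304 = 59938.24.
Real growth = 59938.24/40384.75 − 1 = 0.4842.

48.42%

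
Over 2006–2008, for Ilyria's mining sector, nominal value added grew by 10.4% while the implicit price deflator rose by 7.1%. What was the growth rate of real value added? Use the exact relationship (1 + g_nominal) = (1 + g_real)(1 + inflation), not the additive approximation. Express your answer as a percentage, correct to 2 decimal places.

3.08%

(1 + g_nom) = (1 + g_real)(1 + π), so g_real = 1.1040 / 1.0710 − 1 = 0.03081.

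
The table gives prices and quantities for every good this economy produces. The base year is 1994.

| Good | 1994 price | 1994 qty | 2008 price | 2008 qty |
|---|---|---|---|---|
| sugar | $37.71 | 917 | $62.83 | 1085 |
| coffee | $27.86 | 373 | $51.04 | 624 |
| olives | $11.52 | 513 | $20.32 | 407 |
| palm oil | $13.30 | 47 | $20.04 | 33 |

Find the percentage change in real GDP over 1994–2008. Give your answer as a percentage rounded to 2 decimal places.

Real GDP 1994 = Nominal GDP 1994 = 37.71·917 + 27.86·373 + 11.52·513 + 13.30·47 = 51506.71.
Real GDP 2008 (at 1994 prices) = 37.71·1085 + 27.86·624 + 11.52·407 + 13.30·33 = 63427.53.
Real growth = 63427.53/51506.71 − 1 = 0.2314.

23.14%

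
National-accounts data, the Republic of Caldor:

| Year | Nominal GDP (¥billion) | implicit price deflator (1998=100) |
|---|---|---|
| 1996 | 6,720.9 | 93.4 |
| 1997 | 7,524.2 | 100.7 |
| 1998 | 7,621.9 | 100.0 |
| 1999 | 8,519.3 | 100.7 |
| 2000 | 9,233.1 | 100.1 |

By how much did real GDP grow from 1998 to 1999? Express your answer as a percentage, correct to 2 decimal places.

Real GDP 1998 = 7621.9/1.000 = 7621.90.
Real GDP 1999 = 8519.3/1.007 = 8460.08.
Change = 8460.08/7621.90 − 1 = 0.1100.

11.00%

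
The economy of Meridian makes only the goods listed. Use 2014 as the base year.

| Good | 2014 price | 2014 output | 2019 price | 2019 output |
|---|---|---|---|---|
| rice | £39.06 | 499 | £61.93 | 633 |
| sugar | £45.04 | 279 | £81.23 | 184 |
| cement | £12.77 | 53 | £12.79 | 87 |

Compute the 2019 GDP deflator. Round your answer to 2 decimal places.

161.94

Nominal GDP 2019 = 61.93·633 + 81.23·184 + 12.79·87 = 55260.74.
Real GDP 2019 (at 2014 prices) = 39.06·633 + 45.04·184 + 12.77·87 = 34123.33.
Deflator = Nominal/Real × 100 = 55260.74/34123.33 × 100 = 161.944.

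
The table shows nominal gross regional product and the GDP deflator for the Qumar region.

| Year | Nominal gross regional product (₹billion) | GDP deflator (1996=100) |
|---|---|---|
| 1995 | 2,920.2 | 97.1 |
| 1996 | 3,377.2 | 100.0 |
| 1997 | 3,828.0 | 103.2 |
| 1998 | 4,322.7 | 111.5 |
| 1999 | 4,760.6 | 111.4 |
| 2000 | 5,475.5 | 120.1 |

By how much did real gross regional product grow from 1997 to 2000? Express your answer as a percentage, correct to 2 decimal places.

Real gross regional product 1997 = 3828.0/1.032 = 3709.30.
Real gross regional product 2000 = 5475.5/1.201 = 4559.12.
Change = 4559.12/3709.30 − 1 = 0.2291.

22.91%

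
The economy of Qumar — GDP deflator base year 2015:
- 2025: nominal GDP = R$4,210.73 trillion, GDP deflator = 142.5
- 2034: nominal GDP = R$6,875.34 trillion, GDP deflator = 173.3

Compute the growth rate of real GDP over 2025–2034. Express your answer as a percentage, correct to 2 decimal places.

34.26%

Deflate each year: 2025 → 4210.73/1.425 = 2954.90; 2034 → 6875.34/1.733 = 3967.31.
So real GDP changed by 3967.31/2954.90 − 1 = 0.3426, i.e. 34.26%.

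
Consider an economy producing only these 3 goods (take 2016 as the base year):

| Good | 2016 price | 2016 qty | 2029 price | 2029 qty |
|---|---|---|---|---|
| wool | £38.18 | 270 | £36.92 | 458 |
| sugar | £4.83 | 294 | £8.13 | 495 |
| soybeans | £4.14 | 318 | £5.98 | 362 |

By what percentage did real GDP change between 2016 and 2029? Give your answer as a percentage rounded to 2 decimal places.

Real GDP 2016 = Nominal GDP 2016 = 38.18·270 + 4.83·294 + 4.14·318 = 13045.14.
Real GDP 2029 (at 2016 prices) = 38.18·458 + 4.83·495 + 4.14·362 = 21375.97.
Real growth = 21375.97/13045.14 − 1 = 0.6386.

63.86%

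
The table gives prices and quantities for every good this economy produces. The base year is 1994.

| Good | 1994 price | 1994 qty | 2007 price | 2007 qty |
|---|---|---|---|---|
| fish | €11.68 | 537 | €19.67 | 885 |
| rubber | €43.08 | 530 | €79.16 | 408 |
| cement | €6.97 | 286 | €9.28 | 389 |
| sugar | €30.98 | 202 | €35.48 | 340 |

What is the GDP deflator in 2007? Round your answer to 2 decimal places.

Nominal GDP 2007 = 19.67·885 + 79.16·408 + 9.28·389 + 35.48·340 = 65378.35.
Real GDP 2007 (at 1994 prices) = 11.68·885 + 43.08·408 + 6.97·389 + 30.98·340 = 41157.97.
Deflator = Nominal/Real × 100 = 65378.35/41157.97 × 100 = 158.847.

158.85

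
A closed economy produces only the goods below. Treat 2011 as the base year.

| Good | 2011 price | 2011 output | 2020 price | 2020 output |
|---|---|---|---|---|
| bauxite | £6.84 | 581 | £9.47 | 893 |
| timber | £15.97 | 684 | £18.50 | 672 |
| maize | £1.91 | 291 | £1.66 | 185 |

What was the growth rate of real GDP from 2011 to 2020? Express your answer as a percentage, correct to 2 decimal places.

11.26%

Real GDP 2011 = Nominal GDP 2011 = 6.84·581 + 15.97·684 + 1.91·291 = 15453.33.
Real GDP 2020 (at 2011 prices) = 6.84·893 + 15.97·672 + 1.91·185 = 17193.31.
Real growth = 17193.31/15453.33 − 1 = 0.1126.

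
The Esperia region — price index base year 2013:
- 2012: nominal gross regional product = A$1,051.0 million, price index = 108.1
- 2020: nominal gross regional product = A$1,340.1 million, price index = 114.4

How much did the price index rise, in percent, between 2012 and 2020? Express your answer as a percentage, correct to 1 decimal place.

Price-level change = 114.4 / 108.1 − 1 = 0.0583.

5.8%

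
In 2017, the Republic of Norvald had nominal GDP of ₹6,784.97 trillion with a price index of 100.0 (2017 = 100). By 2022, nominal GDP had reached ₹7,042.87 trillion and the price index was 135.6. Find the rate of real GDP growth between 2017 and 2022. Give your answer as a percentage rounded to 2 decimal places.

-23.45%

Real GDP 2017 = 6784.97 / 1.000 = 6784.97.
Real GDP 2022 = 7042.87 / 1.356 = 5193.86.
Real growth = 5193.86 / 6784.97 − 1 = -0.2345.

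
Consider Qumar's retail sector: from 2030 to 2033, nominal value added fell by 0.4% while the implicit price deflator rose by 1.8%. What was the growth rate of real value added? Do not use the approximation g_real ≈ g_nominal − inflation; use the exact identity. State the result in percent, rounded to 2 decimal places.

(1 + g_nom) = (1 + g_real)(1 + π), so g_real = 0.9960 / 1.0180 − 1 = -0.02161.

-2.16%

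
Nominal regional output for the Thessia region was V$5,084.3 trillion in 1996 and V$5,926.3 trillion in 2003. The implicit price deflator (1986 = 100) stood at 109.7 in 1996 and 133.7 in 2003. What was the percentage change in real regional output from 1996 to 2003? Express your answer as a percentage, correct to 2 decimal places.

-4.36%

Real regional output 1996 = 5084.3 / 1.097 = 4634.73.
Real regional output 2003 = 5926.3 / 1.337 = 4432.54.
Real growth = 4432.54 / 4634.73 − 1 = -0.0436.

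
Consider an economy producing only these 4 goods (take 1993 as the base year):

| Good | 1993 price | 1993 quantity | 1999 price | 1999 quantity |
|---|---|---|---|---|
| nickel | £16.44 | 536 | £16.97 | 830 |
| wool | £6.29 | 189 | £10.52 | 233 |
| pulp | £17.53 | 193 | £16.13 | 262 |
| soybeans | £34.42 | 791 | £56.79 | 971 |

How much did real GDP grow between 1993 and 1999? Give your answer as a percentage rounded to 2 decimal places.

Real GDP 1993 = Nominal GDP 1993 = 16.44·536 + 6.29·189 + 17.53·193 + 34.42·791 = 40610.16.
Real GDP 1999 (at 1993 prices) = 16.44·830 + 6.29·233 + 17.53·262 + 34.42·971 = 53125.45.
Real growth = 53125.45/40610.16 − 1 = 0.3082.

30.82%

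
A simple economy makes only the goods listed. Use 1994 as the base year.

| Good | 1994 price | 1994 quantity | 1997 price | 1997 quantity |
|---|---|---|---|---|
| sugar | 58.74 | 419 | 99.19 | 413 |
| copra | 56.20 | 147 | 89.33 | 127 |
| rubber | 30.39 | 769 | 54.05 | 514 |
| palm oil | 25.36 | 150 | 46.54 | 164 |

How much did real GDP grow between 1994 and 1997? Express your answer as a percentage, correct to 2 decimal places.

-14.77%

Real GDP 1994 = Nominal GDP 1994 = 58.74·419 + 56.20·147 + 30.39·769 + 25.36·150 = 60047.37.
Real GDP 1997 (at 1994 prices) = 58.74·413 + 56.20·127 + 30.39·514 + 25.36·164 = 51176.52.
Real growth = 51176.52/60047.37 − 1 = -0.1477.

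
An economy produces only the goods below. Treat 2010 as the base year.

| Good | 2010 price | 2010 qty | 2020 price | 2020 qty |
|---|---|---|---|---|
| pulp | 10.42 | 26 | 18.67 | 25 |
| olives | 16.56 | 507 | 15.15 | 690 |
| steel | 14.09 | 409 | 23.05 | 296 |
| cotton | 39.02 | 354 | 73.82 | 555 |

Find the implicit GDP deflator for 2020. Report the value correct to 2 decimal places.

156.51

Nominal GDP 2020 = 18.67·25 + 15.15·690 + 23.05·296 + 73.82·555 = 58713.15.
Real GDP 2020 (at 2010 prices) = 10.42·25 + 16.56·690 + 14.09·296 + 39.02·555 = 37513.64.
Deflator = Nominal/Real × 100 = 58713.15/37513.64 × 100 = 156.511.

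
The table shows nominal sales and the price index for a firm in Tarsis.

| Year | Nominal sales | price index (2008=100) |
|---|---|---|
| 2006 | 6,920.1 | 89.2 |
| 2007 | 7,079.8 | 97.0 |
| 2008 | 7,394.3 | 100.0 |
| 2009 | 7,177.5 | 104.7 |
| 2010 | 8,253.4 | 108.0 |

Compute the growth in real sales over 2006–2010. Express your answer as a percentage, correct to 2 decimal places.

-1.49%

Real sales 2006 = 6920.1/0.892 = 7757.96.
Real sales 2010 = 8253.4/1.080 = 7642.04.
Change = 7642.04/7757.96 − 1 = -0.0149.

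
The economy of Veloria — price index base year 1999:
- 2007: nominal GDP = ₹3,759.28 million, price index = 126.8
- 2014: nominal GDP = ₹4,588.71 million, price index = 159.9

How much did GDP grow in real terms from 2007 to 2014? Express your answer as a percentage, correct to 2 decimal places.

Real GDP 2007 = 3759.28 / 1.268 = 2964.73.
Real GDP 2014 = 4588.71 / 1.599 = 2869.74.
Real growth = 2869.74 / 2964.73 − 1 = -0.0320.

-3.20%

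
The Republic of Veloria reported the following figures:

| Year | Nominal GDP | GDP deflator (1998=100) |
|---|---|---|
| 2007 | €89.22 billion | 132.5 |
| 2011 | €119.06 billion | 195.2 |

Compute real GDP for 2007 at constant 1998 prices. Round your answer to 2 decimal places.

Real GDP = Nominal / (GDP deflator/100) = 89.22 / 1.325 = 67.34.

€67.34 billion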